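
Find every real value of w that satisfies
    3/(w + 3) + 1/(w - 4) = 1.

w = -0.5414 or w = 5.5414

Multiply both sides by (w + 3)(w - 4):
3(w - 4) + (w + 3) = (w + 3)(w - 4).
Expand and collect terms: w² - 5w - 3 = 0.
By the quadratic formula, w = (5 ± √37) / 2, so w ≈ 5.5414 or w ≈ -0.5414.
Neither value makes a denominator zero (w ≠ -3, w ≠ 4), so both are valid.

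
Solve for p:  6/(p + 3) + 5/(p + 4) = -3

p = -7.1893 or p = -3.4774

Multiply both sides by (p + 3)(p + 4):
6(p + 4) + 5(p + 3) = -3(p + 3)(p + 4).
Expand and collect terms: -3p² - 32p - 75 = 0.
By the quadratic formula, p = (32 ± √124) / -6, so p ≈ -7.1893 or p ≈ -3.4774.
Neither value makes a denominator zero (p ≠ -3, p ≠ -4), so both are valid.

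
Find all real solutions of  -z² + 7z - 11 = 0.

z = 2.382 or z = 4.618

Discriminant: (7)² − 4·(-1)·(-11) = 5.
Quadratic formula: z = (-7 ± √5) / (-2).
So z = 7/2 - √(5)/2 ≈ 2.382 or z = √(5)/2 + 7/2 ≈ 4.618.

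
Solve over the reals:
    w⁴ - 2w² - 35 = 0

Let u = w². The equation becomes u² - 2u - 35 = 0.
Factor: (u - 7)(u + 5) = 0, so u = 7 or u = -5.
w² = 7 gives w = ±√(7) ≈ ±2.6458.
w² = -5 < 0 has no real solution.

w = -2.6458 or w = 2.6458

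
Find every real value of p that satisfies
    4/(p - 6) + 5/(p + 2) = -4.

Multiply both sides by (p - 6)(p + 2):
4(p + 2) + 5(p - 6) = -4(p - 6)(p + 2).
Expand and collect terms: -4p² + 7p + 70 = 0.
By the quadratic formula, p = (-7 ± √1169) / -8, so p ≈ -3.3988 or p ≈ 5.1488.
Neither value makes a denominator zero (p ≠ 6, p ≠ -2), so both are valid.

p = -3.3988 or p = 5.1488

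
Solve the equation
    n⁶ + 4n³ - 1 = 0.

Let u = n³. The equation becomes u² + 4u - 1 = 0.
By the quadratic formula, u = -2 + √(5) or u = -√(5) - 2.
n³ = -2 + √(5) gives n = ∛(-2 + √(5)) ≈ 0.618.
n³ = -√(5) - 2 gives n = -∛(2 + √(5)) ≈ -1.618.

n = -1.618 or n = 0.618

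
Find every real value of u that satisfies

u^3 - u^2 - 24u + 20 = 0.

u = -4.8284 or u = 0.8284 or u = 5

Possible rational roots are divisors of 20. Testing u = 5 gives 0, so (u - 5) is a factor.
Divide: u^3 - u^2 - 24u + 20 = (u - 5)(u^2 + 4u - 4).
Apply the quadratic formula to u^2 + 4u - 4 = 0: u = (-4 +/- sqrt(32))/2, i.e. u ~= 0.8284 or u ~= -4.8284.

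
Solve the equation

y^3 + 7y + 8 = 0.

Possible rational roots are divisors of 8. Testing y = -1 gives 0, so (y + 1) is a factor.
Divide: y^3 + 7y + 8 = (y + 1)(y^2 - y + 8).
The quadratic y^2 - y + 8 has discriminant -31 < 0, so no further real roots.

y = -1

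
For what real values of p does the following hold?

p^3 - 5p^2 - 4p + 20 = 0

Possible rational roots are divisors of 20. Testing p = -2 gives 0, so (p + 2) is a factor.
Divide: p^3 - 5p^2 - 4p + 20 = (p + 2)(p^2 - 7p + 10).
Factor the quadratic: p = 5 or p = 2.

p = -2 or p = 2 or p = 5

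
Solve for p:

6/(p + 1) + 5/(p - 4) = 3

Multiply both sides by (p + 1)(p - 4):
6(p - 4) + 5(p + 1) = 3(p + 1)(p - 4).
Expand and collect terms: 3p^2 - 20p + 7 = 0.
By the quadratic formula, p = (20 +/- sqrt(316)) / 6, so p ~= 6.2961 or p ~= 0.3706.
Neither value makes a denominator zero (p != -1, p != 4), so both are valid.

p = 0.3706 or p = 6.2961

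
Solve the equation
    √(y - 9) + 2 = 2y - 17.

Isolate the radical: √(y - 9) = 2y - 19.
Square both sides: y - 9 = (2y - 19)².
Expand and rearrange: 4y² - 77y + 370 = 0.
Solving gives y = 10 or y = 9.25.
Check each candidate in the original equation:
  y = 10: √(1) = 1, while 2y - 19 = 1 — valid.
  y = 9.25: √(0.25) = 0.5, while 2y - 19 = -0.5 — extraneous.

y = 10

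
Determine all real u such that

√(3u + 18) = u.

u = 6

Square both sides: 3u + 18 = (u)².
Expand and rearrange: u² - 3u - 18 = 0.
Solving gives u = 6 or u = -3.
Check each candidate in the original equation:
  u = 6: √(36) = 6, while u = 6 — valid.
  u = -3: √(9) = 3, while u = -3 — extraneous.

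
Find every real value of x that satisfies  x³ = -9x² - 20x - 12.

Rearrange: x³ + 9x² + 20x + 12 = 0.
Possible rational roots are divisors of 12. Testing x = -1 gives 0, so (x + 1) is a factor.
Divide: x³ + 9x² + 20x + 12 = (x + 1)(x² + 8x + 12).
Factor the quadratic: x = -2 or x = -6.

x = -6 or x = -2 or x = -1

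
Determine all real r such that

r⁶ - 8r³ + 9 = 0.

r = 1.1064 or r = 1.8801

Let u = r³. The equation becomes u² - 8u + 9 = 0.
By the quadratic formula, u = √(7) + 4 or u = 4 - √(7).
r³ = √(7) + 4 gives r = ∛(√(7) + 4) ≈ 1.8801.
r³ = 4 - √(7) gives r = ∛(4 - √(7)) ≈ 1.1064.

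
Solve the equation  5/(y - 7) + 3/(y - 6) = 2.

Multiply both sides by (y - 7)(y - 6):
5(y - 6) + 3(y - 7) = 2(y - 7)(y - 6).
Expand and collect terms: 2y² - 34y + 135 = 0.
By the quadratic formula, y = (34 ± √76) / 4, so y ≈ 10.6794 or y ≈ 6.3206.
Neither value makes a denominator zero (y ≠ 7, y ≠ 6), so both are valid.

y = 6.3206 or y = 10.6794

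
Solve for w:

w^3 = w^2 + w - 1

Rearrange: w^3 - w^2 - w + 1 = 0.
Possible rational roots are divisors of 1. Testing w = -1 gives 0, so (w + 1) is a factor.
Divide: w^3 - w^2 - w + 1 = (w + 1)(w^2 - 2w + 1).
The quadratic has the repeated root w = 1.

w = -1 or w = 1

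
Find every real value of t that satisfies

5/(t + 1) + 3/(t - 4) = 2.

t = 0.7161 or t = 6.2839

Multiply both sides by (t + 1)(t - 4):
5(t - 4) + 3(t + 1) = 2(t + 1)(t - 4).
Expand and collect terms: 2t^2 - 14t + 9 = 0.
By the quadratic formula, t = (14 +/- sqrt(124)) / 4, so t ~= 6.2839 or t ~= 0.7161.
Neither value makes a denominator zero (t != -1, t != 4), so both are valid.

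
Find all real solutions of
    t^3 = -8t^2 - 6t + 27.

t = -6.4051 or t = -3 or t = 1.4051

Rearrange: t^3 + 8t^2 + 6t - 27 = 0.
Possible rational roots are divisors of -27. Testing t = -3 gives 0, so (t + 3) is a factor.
Divide: t^3 + 8t^2 + 6t - 27 = (t + 3)(t^2 + 5t - 9).
Apply the quadratic formula to t^2 + 5t - 9 = 0: t = (-5 +/- sqrt(61))/2, i.e. t ~= 1.4051 or t ~= -6.4051.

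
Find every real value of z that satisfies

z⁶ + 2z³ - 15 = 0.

Let u = z³. The equation becomes u² + 2u - 15 = 0.
Factor: (u + 5)(u - 3) = 0, so u = -5 or u = 3.
z³ = -5 gives z = -∛(5) ≈ -1.71.
z³ = 3 gives z = ∛(3) ≈ 1.4422.

z = -1.71 or z = 1.4422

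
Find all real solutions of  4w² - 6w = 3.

w = -0.3956 or w = 1.8956

Rearrange to standard form: 4w² - 6w - 3 = 0.
Discriminant: (-6)² − 4·4·(-3) = 84.
Quadratic formula: w = (6 ± √84) / 8.
So w = 3/4 + √(21)/4 ≈ 1.8956 or w = 3/4 - √(21)/4 ≈ -0.3956.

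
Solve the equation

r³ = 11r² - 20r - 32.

Rearrange: r³ - 11r² + 20r + 32 = 0.
Possible rational roots are divisors of 32. Testing r = 4 gives 0, so (r - 4) is a factor.
Divide: r³ - 11r² + 20r + 32 = (r - 4)(r² - 7r - 8).
Factor the quadratic: r = 8 or r = -1.

r = -1 or r = 4 or r = 8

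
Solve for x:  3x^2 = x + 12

Rearrange to standard form: 3x^2 - x - 12 = 0.
Discriminant: (-1)^2 - 4*3*(-12) = 145.
Quadratic formula: x = (1 +/- sqrt(145)) / 6.
So x = 1/6 + sqrt(145)/6 ~= 2.1736 or x = 1/6 - sqrt(145)/6 ~= -1.8403.

x = -1.8403 or x = 2.1736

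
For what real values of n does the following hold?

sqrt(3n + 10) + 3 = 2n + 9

Isolate the radical: sqrt(3n + 10) = 2n + 6.
Square both sides: 3n + 10 = (2n + 6)^2.
Expand and rearrange: 4n^2 + 21n + 26 = 0.
Solving gives n = -2 or n = -3.25.
Check each candidate in the original equation:
  n = -2: sqrt(4) = 2, while 2n + 6 = 2 — valid.
  n = -3.25: sqrt(0.25) = 0.5, while 2n + 6 = -0.5 — extraneous.

n = -2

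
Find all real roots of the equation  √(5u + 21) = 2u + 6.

u = -1

Square both sides: 5u + 21 = (2u + 6)².
Expand and rearrange: 4u² + 19u + 15 = 0.
Solving gives u = -1 or u = -3.75.
Check each candidate in the original equation:
  u = -1: √(16) = 4, while 2u + 6 = 4 — valid.
  u = -3.75: √(2.25) = 1.5, while 2u + 6 = -1.5 — extraneous.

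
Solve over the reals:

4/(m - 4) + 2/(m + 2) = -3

Multiply both sides by (m - 4)(m + 2):
4(m + 2) + 2(m - 4) = -3(m - 4)(m + 2).
Expand and collect terms: -3m² + 24 = 0.
By the quadratic formula, m = (0 ± √288) / -6, so m ≈ -2.8284 or m ≈ 2.8284.
Neither value makes a denominator zero (m ≠ 4, m ≠ -2), so both are valid.

m = -2.8284 or m = 2.8284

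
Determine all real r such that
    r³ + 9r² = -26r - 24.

Rearrange: r³ + 9r² + 26r + 24 = 0.
Possible rational roots are divisors of 24. Testing r = -2 gives 0, so (r + 2) is a factor.
Divide: r³ + 9r² + 26r + 24 = (r + 2)(r² + 7r + 12).
Factor the quadratic: r = -3 or r = -4.

r = -4 or r = -3 or r = -2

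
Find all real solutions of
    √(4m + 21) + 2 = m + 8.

m = -5 or m = -3

Isolate the radical: √(4m + 21) = m + 6.
Square both sides: 4m + 21 = (m + 6)².
Expand and rearrange: m² + 8m + 15 = 0.
Solving gives m = -3 or m = -5.
Check each candidate in the original equation:
  m = -3: √(9) = 3, while m + 6 = 3 — valid.
  m = -5: √(1) = 1, while m + 6 = 1 — valid.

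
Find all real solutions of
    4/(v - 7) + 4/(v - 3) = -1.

Multiply both sides by (v - 7)(v - 3):
4(v - 3) + 4(v - 7) = -(v - 7)(v - 3).
Expand and collect terms: -v^2 + 2v + 19 = 0.
By the quadratic formula, v = (-2 +/- sqrt(80)) / -2, so v ~= -3.4721 or v ~= 5.4721.
Neither value makes a denominator zero (v != 7, v != 3), so both are valid.

v = -3.4721 or v = 5.4721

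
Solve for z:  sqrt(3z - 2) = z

z = 1 or z = 2

Square both sides: 3z - 2 = (z)^2.
Expand and rearrange: z^2 - 3z + 2 = 0.
Solving gives z = 2 or z = 1.
Check each candidate in the original equation:
  z = 2: sqrt(4) = 2, while z = 2 — valid.
  z = 1: sqrt(1) = 1, while z = 1 — valid.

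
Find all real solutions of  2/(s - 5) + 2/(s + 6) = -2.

s = -7.0902 or s = 4.0902

Multiply both sides by (s - 5)(s + 6):
2(s + 6) + 2(s - 5) = -2(s - 5)(s + 6).
Expand and collect terms: -2s² - 6s + 58 = 0.
By the quadratic formula, s = (6 ± √500) / -4, so s ≈ -7.0902 or s ≈ 4.0902.
Neither value makes a denominator zero (s ≠ 5, s ≠ -6), so both are valid.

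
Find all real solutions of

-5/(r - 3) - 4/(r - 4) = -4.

Multiply both sides by (r - 3)(r - 4):
-5(r - 4) - 4(r - 3) = -4(r - 3)(r - 4).
Expand and collect terms: -4r^2 + 37r - 80 = 0.
By the quadratic formula, r = (-37 +/- sqrt(89)) / -8, so r ~= 3.4458 or r ~= 5.8042.
Neither value makes a denominator zero (r != 3, r != 4), so both are valid.

r = 3.4458 or r = 5.8042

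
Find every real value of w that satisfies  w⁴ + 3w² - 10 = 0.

Let u = w². The equation becomes u² + 3u - 10 = 0.
Factor: (u - 2)(u + 5) = 0, so u = 2 or u = -5.
w² = 2 gives w = ±√(2) ≈ ±1.4142.
w² = -5 < 0 has no real solution.

w = -1.4142 or w = 1.4142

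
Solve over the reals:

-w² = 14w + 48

Bring every term to one side: -w² - 14w - 48 = 0.
Factor: -1(w + 8)(w + 6) = 0.
So w = -8 or w = -6.

w = -8 or w = -6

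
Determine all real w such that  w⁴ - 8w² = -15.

w = -2.2361 or w = -1.7321 or w = 1.7321 or w = 2.2361

Let u = w². The equation becomes u² - 8u + 15 = 0.
Factor: (u - 3)(u - 5) = 0, so u = 3 or u = 5.
w² = 3 gives w = ±√(3) ≈ ±1.7321.
w² = 5 gives w = ±√(5) ≈ ±2.2361.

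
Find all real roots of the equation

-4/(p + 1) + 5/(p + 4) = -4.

p = -5 or p = -0.25

Multiply both sides by (p + 1)(p + 4):
-4(p + 4) + 5(p + 1) = -4(p + 1)(p + 4).
Expand and collect terms: -4p² - 21p - 5 = 0.
Factor or apply the quadratic formula: p = -5 or p = -0.25.
Neither value makes a denominator zero (p ≠ -1, p ≠ -4), so both are valid.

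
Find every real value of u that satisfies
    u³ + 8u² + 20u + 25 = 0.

u = -5

Possible rational roots are divisors of 25. Testing u = -5 gives 0, so (u + 5) is a factor.
Divide: u³ + 8u² + 20u + 25 = (u + 5)(u² + 3u + 5).
The quadratic u² + 3u + 5 has discriminant -11 < 0, so no further real roots.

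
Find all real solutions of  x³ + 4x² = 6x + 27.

Rearrange: x³ + 4x² - 6x - 27 = 0.
Possible rational roots are divisors of -27. Testing x = -3 gives 0, so (x + 3) is a factor.
Divide: x³ + 4x² - 6x - 27 = (x + 3)(x² + x - 9).
Apply the quadratic formula to x² + x - 9 = 0: x = (-1 ± √37)/2, i.e. x ≈ 2.5414 or x ≈ -3.5414.

x = -3.5414 or x = -3 or x = 2.5414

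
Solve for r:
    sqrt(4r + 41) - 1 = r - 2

r = 10

Isolate the radical: sqrt(4r + 41) = r - 1.
Square both sides: 4r + 41 = (r - 1)^2.
Expand and rearrange: r^2 - 6r - 40 = 0.
Solving gives r = 10 or r = -4.
Check each candidate in the original equation:
  r = 10: sqrt(81) = 9, while r - 1 = 9 — valid.
  r = -4: sqrt(25) = 5, while r - 1 = -5 — extraneous.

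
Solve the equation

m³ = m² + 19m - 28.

Rearrange: m³ - m² - 19m + 28 = 0.
Possible rational roots are divisors of 28. Testing m = 4 gives 0, so (m - 4) is a factor.
Divide: m³ - m² - 19m + 28 = (m - 4)(m² + 3m - 7).
Apply the quadratic formula to m² + 3m - 7 = 0: m = (-3 ± √37)/2, i.e. m ≈ 1.5414 or m ≈ -4.5414.

m = -4.5414 or m = 1.5414 or m = 4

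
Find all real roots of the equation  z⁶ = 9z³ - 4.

Let u = z³. The equation becomes u² - 9u + 4 = 0.
By the quadratic formula, u = √(65)/2 + 9/2 or u = 9/2 - √(65)/2.
z³ = √(65)/2 + 9/2 gives z = ∛(√(65)/2 + 9/2) ≈ 2.0433.
z³ = 9/2 - √(65)/2 gives z = ∛(9/2 - √(65)/2) ≈ 0.7769.

z = 0.7769 or z = 2.0433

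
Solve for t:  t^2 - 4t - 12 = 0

Factor: (t - 6)(t + 2) = 0.
So t = 6 or t = -2.

t = -2 or t = 6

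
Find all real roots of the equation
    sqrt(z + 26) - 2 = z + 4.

z = -1

Isolate the radical: sqrt(z + 26) = z + 6.
Square both sides: z + 26 = (z + 6)^2.
Expand and rearrange: z^2 + 11z + 10 = 0.
Solving gives z = -1 or z = -10.
Check each candidate in the original equation:
  z = -1: sqrt(25) = 5, while z + 6 = 5 — valid.
  z = -10: sqrt(16) = 4, while z + 6 = -4 — extraneous.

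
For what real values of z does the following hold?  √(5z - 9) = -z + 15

z = 9

Square both sides: 5z - 9 = (-z + 15)².
Expand and rearrange: z² - 35z + 234 = 0.
Solving gives z = 26 or z = 9.
Check each candidate in the original equation:
  z = 26: √(121) = 11, while -z + 15 = -11 — extraneous.
  z = 9: √(36) = 6, while -z + 15 = 6 — valid.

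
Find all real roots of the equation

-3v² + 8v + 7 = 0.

Discriminant: (8)² − 4·(-3)·7 = 148.
Quadratic formula: v = (-8 ± √148) / (-6).
So v = 4/3 - √(37)/3 ≈ -0.6943 or v = 4/3 + √(37)/3 ≈ 3.3609.

v = -0.6943 or v = 3.3609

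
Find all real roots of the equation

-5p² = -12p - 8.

p = -0.5436 or p = 2.9436

Rearrange to standard form: -5p² + 12p + 8 = 0.
Discriminant: (12)² − 4·(-5)·8 = 304.
Quadratic formula: p = (-12 ± √304) / (-10).
So p = 6/5 - 2·√(19)/5 ≈ -0.5436 or p = 6/5 + 2·√(19)/5 ≈ 2.9436.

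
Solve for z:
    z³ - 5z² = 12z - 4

z = -2 or z = 0.2984 or z = 6.7016

Rearrange: z³ - 5z² - 12z + 4 = 0.
Possible rational roots are divisors of 4. Testing z = -2 gives 0, so (z + 2) is a factor.
Divide: z³ - 5z² - 12z + 4 = (z + 2)(z² - 7z + 2).
Apply the quadratic formula to z² - 7z + 2 = 0: z = (7 ± √41)/2, i.e. z ≈ 6.7016 or z ≈ 0.2984.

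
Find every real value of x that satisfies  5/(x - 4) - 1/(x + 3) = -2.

x = -2.1583 or x = 1.1583

Multiply both sides by (x - 4)(x + 3):
5(x + 3) - (x - 4) = -2(x - 4)(x + 3).
Expand and collect terms: -2x² - 2x + 5 = 0.
By the quadratic formula, x = (2 ± √44) / -4, so x ≈ -2.1583 or x ≈ 1.1583.
Neither value makes a denominator zero (x ≠ 4, x ≠ -3), so both are valid.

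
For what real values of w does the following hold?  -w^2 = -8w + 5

Rearrange to standard form: -w^2 + 8w - 5 = 0.
Discriminant: (8)^2 - 4*(-1)*(-5) = 44.
Quadratic formula: w = (-8 +/- sqrt(44)) / (-2).
So w = 4 - sqrt(11) ~= 0.6834 or w = sqrt(11) + 4 ~= 7.3166.

w = 0.6834 or w = 7.3166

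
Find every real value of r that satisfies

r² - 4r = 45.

Bring every term to one side: r² - 4r - 45 = 0.
Factor: (r + 5)(r - 9) = 0.
So r = -5 or r = 9.

r = -5 or r = 9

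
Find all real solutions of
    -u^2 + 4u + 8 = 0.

u = -1.4641 or u = 5.4641

Discriminant: (4)^2 - 4*(-1)*8 = 48.
Quadratic formula: u = (-4 +/- sqrt(48)) / (-2).
So u = 2 - 2*sqrt(3) ~= -1.4641 or u = 2 + 2*sqrt(3) ~= 5.4641.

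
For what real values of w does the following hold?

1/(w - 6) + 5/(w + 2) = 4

Multiply both sides by (w - 6)(w + 2):
(w + 2) + 5(w - 6) = 4(w - 6)(w + 2).
Expand and collect terms: 4w² - 22w - 20 = 0.
By the quadratic formula, w = (22 ± √804) / 8, so w ≈ 6.2944 or w ≈ -0.7944.
Neither value makes a denominator zero (w ≠ 6, w ≠ -2), so both are valid.

w = -0.7944 or w = 6.2944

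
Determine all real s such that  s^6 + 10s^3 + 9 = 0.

Let u = s^3. The equation becomes u^2 + 10u + 9 = 0.
Factor: (u + 1)(u + 9) = 0, so u = -1 or u = -9.
s^3 = -1 gives s = -1.
s^3 = -9 gives s = -(9)^(1/3) ~= -2.0801.

s = -2.0801 or s = -1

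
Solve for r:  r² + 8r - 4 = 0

r = -8.4721 or r = 0.4721

Discriminant: (8)² − 4·1·(-4) = 80.
Quadratic formula: r = (-8 ± √80) / 2.
So r = -4 + 2·√(5) ≈ 0.4721 or r = -2·√(5) - 4 ≈ -8.4721.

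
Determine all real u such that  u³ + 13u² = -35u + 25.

Rearrange: u³ + 13u² + 35u - 25 = 0.
Possible rational roots are divisors of -25. Testing u = -5 gives 0, so (u + 5) is a factor.
Divide: u³ + 13u² + 35u - 25 = (u + 5)(u² + 8u - 5).
Apply the quadratic formula to u² + 8u - 5 = 0: u = (-8 ± √84)/2, i.e. u ≈ 0.5826 or u ≈ -8.5826.

u = -8.5826 or u = -5 or u = 0.5826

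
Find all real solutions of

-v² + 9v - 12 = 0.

v = 1.6277 or v = 7.3723

Discriminant: (9)² − 4·(-1)·(-12) = 33.
Quadratic formula: v = (-9 ± √33) / (-2).
So v = 9/2 - √(33)/2 ≈ 1.6277 or v = √(33)/2 + 9/2 ≈ 7.3723.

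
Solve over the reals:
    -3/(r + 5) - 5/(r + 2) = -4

r = -4.5 or r = -0.5

Multiply both sides by (r + 5)(r + 2):
-3(r + 2) - 5(r + 5) = -4(r + 5)(r + 2).
Expand and collect terms: -4r² - 20r - 9 = 0.
Factor or apply the quadratic formula: r = -4.5 or r = -0.5.
Neither value makes a denominator zero (r ≠ -5, r ≠ -2), so both are valid.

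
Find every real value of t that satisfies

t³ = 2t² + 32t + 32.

Rearrange: t³ - 2t² - 32t - 32 = 0.
Possible rational roots are divisors of -32. Testing t = -4 gives 0, so (t + 4) is a factor.
Divide: t³ - 2t² - 32t - 32 = (t + 4)(t² - 6t - 8).
Apply the quadratic formula to t² - 6t - 8 = 0: t = (6 ± √68)/2, i.e. t ≈ 7.1231 or t ≈ -1.1231.

t = -4 or t = -1.1231 or t = 7.1231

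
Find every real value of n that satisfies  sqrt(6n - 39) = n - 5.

n = 8

Square both sides: 6n - 39 = (n - 5)^2.
Expand and rearrange: n^2 - 16n + 64 = 0.
This gives the repeated root n = 8.
Check in the original equation:
  n = 8: sqrt(9) = 3, while n - 5 = 3 — valid.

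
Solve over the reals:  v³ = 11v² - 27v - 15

Rearrange: v³ - 11v² + 27v + 15 = 0.
Possible rational roots are divisors of 15. Testing v = 5 gives 0, so (v - 5) is a factor.
Divide: v³ - 11v² + 27v + 15 = (v - 5)(v² - 6v - 3).
Apply the quadratic formula to v² - 6v - 3 = 0: v = (6 ± √48)/2, i.e. v ≈ 6.4641 or v ≈ -0.4641.

v = -0.4641 or v = 5 or v = 6.4641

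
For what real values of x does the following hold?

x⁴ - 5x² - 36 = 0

x = -3 or x = 3

Let u = x². The equation becomes u² - 5u - 36 = 0.
Factor: (u - 9)(u + 4) = 0, so u = 9 or u = -4.
x² = 9 gives x = ±3.
x² = -4 < 0 has no real solution.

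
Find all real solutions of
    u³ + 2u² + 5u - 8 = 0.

u = 1

Possible rational roots are divisors of -8. Testing u = 1 gives 0, so (u - 1) is a factor.
Divide: u³ + 2u² + 5u - 8 = (u - 1)(u² + 3u + 8).
The quadratic u² + 3u + 8 has discriminant -23 < 0, so no further real roots.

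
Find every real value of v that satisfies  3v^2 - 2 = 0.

v = -0.8165 or v = 0.8165

Discriminant: (0)^2 - 4*3*(-2) = 24.
Quadratic formula: v = (0 +/- sqrt(24)) / 6.
So v = sqrt(6)/3 ~= 0.8165 or v = -sqrt(6)/3 ~= -0.8165.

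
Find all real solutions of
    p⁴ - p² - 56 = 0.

p = -2.8284 or p = 2.8284

Let u = p². The equation becomes u² - u - 56 = 0.
Factor: (u - 8)(u + 7) = 0, so u = 8 or u = -7.
p² = 8 gives p = ±2·√(2) ≈ ±2.8284.
p² = -7 < 0 has no real solution.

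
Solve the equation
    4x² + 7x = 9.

x = -2.6116 or x = 0.8616

Rearrange to standard form: 4x² + 7x - 9 = 0.
Discriminant: (7)² − 4·4·(-9) = 193.
Quadratic formula: x = (-7 ± √193) / 8.
So x = -7/8 + √(193)/8 ≈ 0.8616 or x = -√(193)/8 - 7/8 ≈ -2.6116.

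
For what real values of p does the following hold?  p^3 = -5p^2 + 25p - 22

Rearrange: p^3 + 5p^2 - 25p + 22 = 0.
Possible rational roots are divisors of 22. Testing p = 2 gives 0, so (p - 2) is a factor.
Divide: p^3 + 5p^2 - 25p + 22 = (p - 2)(p^2 + 7p - 11).
Apply the quadratic formula to p^2 + 7p - 11 = 0: p = (-7 +/- sqrt(93))/2, i.e. p ~= 1.3218 or p ~= -8.3218.

p = -8.3218 or p = 1.3218 or p = 2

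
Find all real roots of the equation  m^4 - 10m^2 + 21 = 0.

Let u = m^2. The equation becomes u^2 - 10u + 21 = 0.
Factor: (u - 3)(u - 7) = 0, so u = 3 or u = 7.
m^2 = 3 gives m = +/-sqrt(3) ~= +/-1.7321.
m^2 = 7 gives m = +/-sqrt(7) ~= +/-2.6458.

m = -2.6458 or m = -1.7321 or m = 1.7321 or m = 2.6458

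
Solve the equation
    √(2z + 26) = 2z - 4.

z = 5

Square both sides: 2z + 26 = (2z - 4)².
Expand and rearrange: 4z² - 18z - 10 = 0.
Solving gives z = 5 or z = -0.5.
Check each candidate in the original equation:
  z = 5: √(36) = 6, while 2z - 4 = 6 — valid.
  z = -0.5: √(25) = 5, while 2z - 4 = -5 — extraneous.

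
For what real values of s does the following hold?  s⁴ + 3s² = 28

s = -2 or s = 2

Let u = s². The equation becomes u² + 3u - 28 = 0.
Factor: (u + 7)(u - 4) = 0, so u = -7 or u = 4.
s² = -7 < 0 has no real solution.
s² = 4 gives s = ±2.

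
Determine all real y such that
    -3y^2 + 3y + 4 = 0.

Discriminant: (3)^2 - 4*(-3)*4 = 57.
Quadratic formula: y = (-3 +/- sqrt(57)) / (-6).
So y = 1/2 - sqrt(57)/6 ~= -0.7583 or y = 1/2 + sqrt(57)/6 ~= 1.7583.

y = -0.7583 or y = 1.7583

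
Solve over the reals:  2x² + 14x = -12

Bring every term to one side: 2x² + 14x + 12 = 0.
Factor: 2(x + 6)(x + 1) = 0.
So x = -6 or x = -1.

x = -6 or x = -1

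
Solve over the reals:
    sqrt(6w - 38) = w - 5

Square both sides: 6w - 38 = (w - 5)^2.
Expand and rearrange: w^2 - 16w + 63 = 0.
Solving gives w = 9 or w = 7.
Check each candidate in the original equation:
  w = 9: sqrt(16) = 4, while w - 5 = 4 — valid.
  w = 7: sqrt(4) = 2, while w - 5 = 2 — valid.

w = 7 or w = 9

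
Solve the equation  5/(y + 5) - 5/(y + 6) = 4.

y = -6.7247 or y = -4.2753

Multiply both sides by (y + 5)(y + 6):
5(y + 6) - 5(y + 5) = 4(y + 5)(y + 6).
Expand and collect terms: 4y^2 + 44y + 115 = 0.
By the quadratic formula, y = (-44 +/- sqrt(96)) / 8, so y ~= -4.2753 or y ~= -6.7247.
Neither value makes a denominator zero (y != -5, y != -6), so both are valid.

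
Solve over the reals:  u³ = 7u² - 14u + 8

u = 1 or u = 2 or u = 4

Rearrange: u³ - 7u² + 14u - 8 = 0.
Possible rational roots are divisors of -8. Testing u = 4 gives 0, so (u - 4) is a factor.
Divide: u³ - 7u² + 14u - 8 = (u - 4)(u² - 3u + 2).
Factor the quadratic: u = 2 or u = 1.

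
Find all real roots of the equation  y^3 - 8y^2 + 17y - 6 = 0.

Possible rational roots are divisors of -6. Testing y = 3 gives 0, so (y - 3) is a factor.
Divide: y^3 - 8y^2 + 17y - 6 = (y - 3)(y^2 - 5y + 2).
Apply the quadratic formula to y^2 - 5y + 2 = 0: y = (5 +/- sqrt(17))/2, i.e. y ~= 4.5616 or y ~= 0.4384.

y = 0.4384 or y = 3 or y = 4.5616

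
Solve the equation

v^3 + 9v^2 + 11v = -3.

Rearrange: v^3 + 9v^2 + 11v + 3 = 0.
Possible rational roots are divisors of 3. Testing v = -1 gives 0, so (v + 1) is a factor.
Divide: v^3 + 9v^2 + 11v + 3 = (v + 1)(v^2 + 8v + 3).
Apply the quadratic formula to v^2 + 8v + 3 = 0: v = (-8 +/- sqrt(52))/2, i.e. v ~= -0.3944 or v ~= -7.6056.

v = -7.6056 or v = -1 or v = -0.3944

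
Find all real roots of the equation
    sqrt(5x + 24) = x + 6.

x = -4 or x = -3

Square both sides: 5x + 24 = (x + 6)^2.
Expand and rearrange: x^2 + 7x + 12 = 0.
Solving gives x = -3 or x = -4.
Check each candidate in the original equation:
  x = -3: sqrt(9) = 3, while x + 6 = 3 — valid.
  x = -4: sqrt(4) = 2, while x + 6 = 2 — valid.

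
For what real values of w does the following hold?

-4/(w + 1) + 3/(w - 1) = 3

w = -2 or w = 1.6667

Multiply both sides by (w + 1)(w - 1):
-4(w - 1) + 3(w + 1) = 3(w + 1)(w - 1).
Expand and collect terms: 3w² + w - 10 = 0.
Factor or apply the quadratic formula: w = 1.6667 or w = -2.
Neither value makes a denominator zero (w ≠ -1, w ≠ 1), so both are valid.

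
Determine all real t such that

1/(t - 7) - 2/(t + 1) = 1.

Multiply both sides by (t - 7)(t + 1):
(t + 1) - 2(t - 7) = (t - 7)(t + 1).
Expand and collect terms: t^2 - 5t - 22 = 0.
By the quadratic formula, t = (5 +/- sqrt(113)) / 2, so t ~= 7.8151 or t ~= -2.8151.
Neither value makes a denominator zero (t != 7, t != -1), so both are valid.

t = -2.8151 or t = 7.8151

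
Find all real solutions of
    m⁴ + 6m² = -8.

No real solutions.

Let u = m². The equation becomes u² + 6u + 8 = 0.
Factor: (u + 4)(u + 2) = 0, so u = -4 or u = -2.
m² = -4 < 0 has no real solution.
m² = -2 < 0 has no real solution.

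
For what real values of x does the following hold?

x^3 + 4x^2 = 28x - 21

x = -7.8875 or x = 0.8875 or x = 3

Rearrange: x^3 + 4x^2 - 28x + 21 = 0.
Possible rational roots are divisors of 21. Testing x = 3 gives 0, so (x - 3) is a factor.
Divide: x^3 + 4x^2 - 28x + 21 = (x - 3)(x^2 + 7x - 7).
Apply the quadratic formula to x^2 + 7x - 7 = 0: x = (-7 +/- sqrt(77))/2, i.e. x ~= 0.8875 or x ~= -7.8875.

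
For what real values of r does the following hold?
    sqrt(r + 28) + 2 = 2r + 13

Isolate the radical: sqrt(r + 28) = 2r + 11.
Square both sides: r + 28 = (2r + 11)^2.
Expand and rearrange: 4r^2 + 43r + 93 = 0.
Solving gives r = -3 or r = -7.75.
Check each candidate in the original equation:
  r = -3: sqrt(25) = 5, while 2r + 11 = 5 — valid.
  r = -7.75: sqrt(20.25) = 4.5, while 2r + 11 = -4.5 — extraneous.

r = -3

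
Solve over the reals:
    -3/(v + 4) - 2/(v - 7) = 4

v = -4.7832 or v = 6.5332

Multiply both sides by (v + 4)(v - 7):
-3(v - 7) - 2(v + 4) = 4(v + 4)(v - 7).
Expand and collect terms: 4v² - 7v - 125 = 0.
By the quadratic formula, v = (7 ± √2049) / 8, so v ≈ 6.5332 or v ≈ -4.7832.
Neither value makes a denominator zero (v ≠ -4, v ≠ 7), so both are valid.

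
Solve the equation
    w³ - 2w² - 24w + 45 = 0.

Possible rational roots are divisors of 45. Testing w = 5 gives 0, so (w - 5) is a factor.
Divide: w³ - 2w² - 24w + 45 = (w - 5)(w² + 3w - 9).
Apply the quadratic formula to w² + 3w - 9 = 0: w = (-3 ± √45)/2, i.e. w ≈ 1.8541 or w ≈ -4.8541.

w = -4.8541 or w = 1.8541 or w = 5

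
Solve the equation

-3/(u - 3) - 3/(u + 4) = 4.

u = -4.8295 or u = 2.3295

Multiply both sides by (u - 3)(u + 4):
-3(u + 4) - 3(u - 3) = 4(u - 3)(u + 4).
Expand and collect terms: 4u^2 + 10u - 45 = 0.
By the quadratic formula, u = (-10 +/- sqrt(820)) / 8, so u ~= 2.3295 or u ~= -4.8295.
Neither value makes a denominator zero (u != 3, u != -4), so both are valid.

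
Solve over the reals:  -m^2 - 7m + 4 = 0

m = -7.5311 or m = 0.5311

Discriminant: (-7)^2 - 4*(-1)*4 = 65.
Quadratic formula: m = (7 +/- sqrt(65)) / (-2).
So m = -sqrt(65)/2 - 7/2 ~= -7.5311 or m = -7/2 + sqrt(65)/2 ~= 0.5311.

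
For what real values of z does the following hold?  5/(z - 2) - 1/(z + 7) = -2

z = -6.2839 or z = -0.7161

Multiply both sides by (z - 2)(z + 7):
5(z + 7) - (z - 2) = -2(z - 2)(z + 7).
Expand and collect terms: -2z^2 - 14z - 9 = 0.
By the quadratic formula, z = (14 +/- sqrt(124)) / -4, so z ~= -6.2839 or z ~= -0.7161.
Neither value makes a denominator zero (z != 2, z != -7), so both are valid.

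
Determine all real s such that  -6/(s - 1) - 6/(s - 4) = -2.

Multiply both sides by (s - 1)(s - 4):
-6(s - 4) - 6(s - 1) = -2(s - 1)(s - 4).
Expand and collect terms: -2s^2 + 22s - 38 = 0.
By the quadratic formula, s = (-22 +/- sqrt(180)) / -4, so s ~= 2.1459 or s ~= 8.8541.
Neither value makes a denominator zero (s != 1, s != 4), so both are valid.

s = 2.1459 or s = 8.8541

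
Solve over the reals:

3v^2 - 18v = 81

Bring every term to one side: 3v^2 - 18v - 81 = 0.
Factor: 3(v - 9)(v + 3) = 0.
So v = 9 or v = -3.

v = -3 or v = 9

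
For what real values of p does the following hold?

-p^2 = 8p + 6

p = -7.1623 or p = -0.8377

Rearrange to standard form: -p^2 - 8p - 6 = 0.
Discriminant: (-8)^2 - 4*(-1)*(-6) = 40.
Quadratic formula: p = (8 +/- sqrt(40)) / (-2).
So p = -4 - sqrt(10) ~= -7.1623 or p = -4 + sqrt(10) ~= -0.8377.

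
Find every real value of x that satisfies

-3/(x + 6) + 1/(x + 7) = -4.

Multiply both sides by (x + 6)(x + 7):
-3(x + 7) + (x + 6) = -4(x + 6)(x + 7).
Expand and collect terms: -4x^2 - 50x - 153 = 0.
By the quadratic formula, x = (50 +/- sqrt(52)) / -8, so x ~= -7.1514 or x ~= -5.3486.
Neither value makes a denominator zero (x != -6, x != -7), so both are valid.

x = -7.1514 or x = -5.3486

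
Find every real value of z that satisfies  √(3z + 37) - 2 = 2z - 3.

Isolate the radical: √(3z + 37) = 2z - 1.
Square both sides: 3z + 37 = (2z - 1)².
Expand and rearrange: 4z² - 7z - 36 = 0.
Solving gives z = 4 or z = -2.25.
Check each candidate in the original equation:
  z = 4: √(49) = 7, while 2z - 1 = 7 — valid.
  z = -2.25: √(30.25) = 5.5, while 2z - 1 = -5.5 — extraneous.

z = 4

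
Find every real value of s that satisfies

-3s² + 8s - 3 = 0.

s = 0.4514 or s = 2.2153

Discriminant: (8)² − 4·(-3)·(-3) = 28.
Quadratic formula: s = (-8 ± √28) / (-6).
So s = 4/3 - √(7)/3 ≈ 0.4514 or s = √(7)/3 + 4/3 ≈ 2.2153.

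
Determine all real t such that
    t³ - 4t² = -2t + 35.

Rearrange: t³ - 4t² + 2t - 35 = 0.
Possible rational roots are divisors of -35. Testing t = 5 gives 0, so (t - 5) is a factor.
Divide: t³ - 4t² + 2t - 35 = (t - 5)(t² + t + 7).
The quadratic t² + t + 7 has discriminant -27 < 0, so no further real roots.

t = 5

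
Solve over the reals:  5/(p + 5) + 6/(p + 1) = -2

Multiply both sides by (p + 5)(p + 1):
5(p + 1) + 6(p + 5) = -2(p + 5)(p + 1).
Expand and collect terms: -2p^2 - 23p - 45 = 0.
Factor or apply the quadratic formula: p = -9 or p = -2.5.
Neither value makes a denominator zero (p != -5, p != -1), so both are valid.

p = -9 or p = -2.5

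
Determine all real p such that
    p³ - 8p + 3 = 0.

Possible rational roots are divisors of 3. Testing p = -3 gives 0, so (p + 3) is a factor.
Divide: p³ - 8p + 3 = (p + 3)(p² - 3p + 1).
Apply the quadratic formula to p² - 3p + 1 = 0: p = (3 ± √5)/2, i.e. p ≈ 2.618 or p ≈ 0.382.

p = -3 or p = 0.382 or p = 2.618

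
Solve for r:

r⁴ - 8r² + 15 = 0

Let u = r². The equation becomes u² - 8u + 15 = 0.
Factor: (u - 5)(u - 3) = 0, so u = 5 or u = 3.
r² = 5 gives r = ±√(5) ≈ ±2.2361.
r² = 3 gives r = ±√(3) ≈ ±1.7321.

r = -2.2361 or r = -1.7321 or r = 1.7321 or r = 2.2361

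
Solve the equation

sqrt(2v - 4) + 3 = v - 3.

v = 10

Isolate the radical: sqrt(2v - 4) = v - 6.
Square both sides: 2v - 4 = (v - 6)^2.
Expand and rearrange: v^2 - 14v + 40 = 0.
Solving gives v = 10 or v = 4.
Check each candidate in the original equation:
  v = 10: sqrt(16) = 4, while v - 6 = 4 — valid.
  v = 4: sqrt(4) = 2, while v - 6 = -2 — extraneous.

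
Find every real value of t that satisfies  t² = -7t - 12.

t = -4 or t = -3

Bring every term to one side: t² + 7t + 12 = 0.
Factor: (t + 4)(t + 3) = 0.
So t = -4 or t = -3.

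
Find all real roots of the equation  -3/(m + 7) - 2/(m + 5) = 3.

Multiply both sides by (m + 7)(m + 5):
-3(m + 5) - 2(m + 7) = 3(m + 7)(m + 5).
Expand and collect terms: 3m^2 + 41m + 134 = 0.
By the quadratic formula, m = (-41 +/- sqrt(73)) / 6, so m ~= -5.4093 or m ~= -8.2573.
Neither value makes a denominator zero (m != -7, m != -5), so both are valid.

m = -8.2573 or m = -5.4093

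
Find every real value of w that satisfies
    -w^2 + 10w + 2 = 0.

w = -0.1962 or w = 10.1962

Discriminant: (10)^2 - 4*(-1)*2 = 108.
Quadratic formula: w = (-10 +/- sqrt(108)) / (-2).
So w = 5 - 3*sqrt(3) ~= -0.1962 or w = 5 + 3*sqrt(3) ~= 10.1962.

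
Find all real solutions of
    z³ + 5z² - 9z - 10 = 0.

Possible rational roots are divisors of -10. Testing z = 2 gives 0, so (z - 2) is a factor.
Divide: z³ + 5z² - 9z - 10 = (z - 2)(z² + 7z + 5).
Apply the quadratic formula to z² + 7z + 5 = 0: z = (-7 ± √29)/2, i.e. z ≈ -0.8074 or z ≈ -6.1926.

z = -6.1926 or z = -0.8074 or z = 2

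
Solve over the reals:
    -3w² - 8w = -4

w = -3.0972 or w = 0.4305

Rearrange to standard form: -3w² - 8w + 4 = 0.
Discriminant: (-8)² − 4·(-3)·4 = 112.
Quadratic formula: w = (8 ± √112) / (-6).
So w = -2·√(7)/3 - 4/3 ≈ -3.0972 or w = -4/3 + 2·√(7)/3 ≈ 0.4305.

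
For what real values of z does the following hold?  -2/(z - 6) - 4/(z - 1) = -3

z = 2.1371 or z = 6.8629

Multiply both sides by (z - 6)(z - 1):
-2(z - 1) - 4(z - 6) = -3(z - 6)(z - 1).
Expand and collect terms: -3z² + 27z - 44 = 0.
By the quadratic formula, z = (-27 ± √201) / -6, so z ≈ 2.1371 or z ≈ 6.8629.
Neither value makes a denominator zero (z ≠ 6, z ≠ 1), so both are valid.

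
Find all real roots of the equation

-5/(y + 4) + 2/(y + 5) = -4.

y = -5.25 or y = -3

Multiply both sides by (y + 4)(y + 5):
-5(y + 5) + 2(y + 4) = -4(y + 4)(y + 5).
Expand and collect terms: -4y² - 33y - 63 = 0.
Factor or apply the quadratic formula: y = -5.25 or y = -3.
Neither value makes a denominator zero (y ≠ -4, y ≠ -5), so both are valid.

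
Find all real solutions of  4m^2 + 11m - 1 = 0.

m = -2.8381 or m = 0.0881

Discriminant: (11)^2 - 4*4*(-1) = 137.
Quadratic formula: m = (-11 +/- sqrt(137)) / 8.
So m = -11/8 + sqrt(137)/8 ~= 0.0881 or m = -sqrt(137)/8 - 11/8 ~= -2.8381.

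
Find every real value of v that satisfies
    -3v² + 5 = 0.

Discriminant: (0)² − 4·(-3)·5 = 60.
Quadratic formula: v = (0 ± √60) / (-6).
So v = -√(15)/3 ≈ -1.291 or v = √(15)/3 ≈ 1.291.

v = -1.291 or v = 1.291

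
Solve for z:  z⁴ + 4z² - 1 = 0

z = -0.4859 or z = 0.4859

Let u = z². The equation becomes u² + 4u - 1 = 0.
By the quadratic formula, u = -2 + √(5) or u = -√(5) - 2.
z² = -2 + √(5) gives z = ±√(-2 + √(5)) ≈ ±0.4859.
z² = -√(5) - 2 < 0 has no real solution.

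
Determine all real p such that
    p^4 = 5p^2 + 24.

p = -2.8284 or p = 2.8284

Let u = p^2. The equation becomes u^2 - 5u - 24 = 0.
Factor: (u - 8)(u + 3) = 0, so u = 8 or u = -3.
p^2 = 8 gives p = +/-2*sqrt(2) ~= +/-2.8284.
p^2 = -3 < 0 has no real solution.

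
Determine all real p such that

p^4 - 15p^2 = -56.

Let u = p^2. The equation becomes u^2 - 15u + 56 = 0.
Factor: (u - 8)(u - 7) = 0, so u = 8 or u = 7.
p^2 = 8 gives p = +/-2*sqrt(2) ~= +/-2.8284.
p^2 = 7 gives p = +/-sqrt(7) ~= +/-2.6458.

p = -2.8284 or p = -2.6458 or p = 2.6458 or p = 2.8284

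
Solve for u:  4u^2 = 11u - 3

u = 0.307 or u = 2.443

Rearrange to standard form: 4u^2 - 11u + 3 = 0.
Discriminant: (-11)^2 - 4*4*3 = 73.
Quadratic formula: u = (11 +/- sqrt(73)) / 8.
So u = sqrt(73)/8 + 11/8 ~= 2.443 or u = 11/8 - sqrt(73)/8 ~= 0.307.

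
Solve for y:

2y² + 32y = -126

y = -9 or y = -7

Bring every term to one side: 2y² + 32y + 126 = 0.
Factor: 2(y + 9)(y + 7) = 0.
So y = -9 or y = -7.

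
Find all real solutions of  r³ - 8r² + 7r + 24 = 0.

r = -1.2749 or r = 3 or r = 6.2749

Possible rational roots are divisors of 24. Testing r = 3 gives 0, so (r - 3) is a factor.
Divide: r³ - 8r² + 7r + 24 = (r - 3)(r² - 5r - 8).
Apply the quadratic formula to r² - 5r - 8 = 0: r = (5 ± √57)/2, i.e. r ≈ 6.2749 or r ≈ -1.2749.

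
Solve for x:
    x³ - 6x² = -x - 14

x = -1.3166 or x = 2 or x = 5.3166

Rearrange: x³ - 6x² + x + 14 = 0.
Possible rational roots are divisors of 14. Testing x = 2 gives 0, so (x - 2) is a factor.
Divide: x³ - 6x² + x + 14 = (x - 2)(x² - 4x - 7).
Apply the quadratic formula to x² - 4x - 7 = 0: x = (4 ± √44)/2, i.e. x ≈ 5.3166 or x ≈ -1.3166.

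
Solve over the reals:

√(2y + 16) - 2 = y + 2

Isolate the radical: √(2y + 16) = y + 4.
Square both sides: 2y + 16 = (y + 4)².
Expand and rearrange: y² + 6y = 0.
Solving gives y = 0 or y = -6.
Check each candidate in the original equation:
  y = 0: √(16) = 4, while y + 4 = 4 — valid.
  y = -6: √(4) = 2, while y + 4 = -2 — extraneous.

y = 0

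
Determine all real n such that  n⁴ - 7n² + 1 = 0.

n = -2.618 or n = -0.382 or n = 0.382 or n = 2.618

Let u = n². The equation becomes u² - 7u + 1 = 0.
By the quadratic formula, u = 3·√(5)/2 + 7/2 or u = 7/2 - 3·√(5)/2.
n² = 3·√(5)/2 + 7/2 gives n = ±(√(5)/2 + 3/2) ≈ ±2.618.
n² = 7/2 - 3·√(5)/2 gives n = ±(3/2 - √(5)/2) ≈ ±0.382.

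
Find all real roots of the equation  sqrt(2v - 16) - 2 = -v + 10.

Isolate the radical: sqrt(2v - 16) = -v + 12.
Square both sides: 2v - 16 = (-v + 12)^2.
Expand and rearrange: v^2 - 26v + 160 = 0.
Solving gives v = 16 or v = 10.
Check each candidate in the original equation:
  v = 16: sqrt(16) = 4, while -v + 12 = -4 — extraneous.
  v = 10: sqrt(4) = 2, while -v + 12 = 2 — valid.

v = 10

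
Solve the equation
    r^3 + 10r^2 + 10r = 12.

r = -8.6904 or r = -2 or r = 0.6904

Rearrange: r^3 + 10r^2 + 10r - 12 = 0.
Possible rational roots are divisors of -12. Testing r = -2 gives 0, so (r + 2) is a factor.
Divide: r^3 + 10r^2 + 10r - 12 = (r + 2)(r^2 + 8r - 6).
Apply the quadratic formula to r^2 + 8r - 6 = 0: r = (-8 +/- sqrt(88))/2, i.e. r ~= 0.6904 or r ~= -8.6904.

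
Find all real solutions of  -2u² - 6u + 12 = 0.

Discriminant: (-6)² − 4·(-2)·12 = 132.
Quadratic formula: u = (6 ± √132) / (-4).
So u = -√(33)/2 - 3/2 ≈ -4.3723 or u = -3/2 + √(33)/2 ≈ 1.3723.

u = -4.3723 or u = 1.3723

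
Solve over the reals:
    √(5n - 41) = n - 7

n = 9 or n = 10

Square both sides: 5n - 41 = (n - 7)².
Expand and rearrange: n² - 19n + 90 = 0.
Solving gives n = 10 or n = 9.
Check each candidate in the original equation:
  n = 10: √(9) = 3, while n - 7 = 3 — valid.
  n = 9: √(4) = 2, while n - 7 = 2 — valid.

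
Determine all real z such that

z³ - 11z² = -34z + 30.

Rearrange: z³ - 11z² + 34z - 30 = 0.
Possible rational roots are divisors of -30. Testing z = 3 gives 0, so (z - 3) is a factor.
Divide: z³ - 11z² + 34z - 30 = (z - 3)(z² - 8z + 10).
Apply the quadratic formula to z² - 8z + 10 = 0: z = (8 ± √24)/2, i.e. z ≈ 6.4495 or z ≈ 1.5505.

z = 1.5505 or z = 3 or z = 6.4495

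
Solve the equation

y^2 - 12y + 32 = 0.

y = 4 or y = 8

Factor: (y - 4)(y - 8) = 0.
So y = 4 or y = 8.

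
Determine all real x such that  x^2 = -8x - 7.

x = -7 or x = -1

Bring every term to one side: x^2 + 8x + 7 = 0.
Factor: (x + 1)(x + 7) = 0.
So x = -1 or x = -7.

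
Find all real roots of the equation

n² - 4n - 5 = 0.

n = -1 or n = 5

Factor: (n - 5)(n + 1) = 0.
So n = 5 or n = -1.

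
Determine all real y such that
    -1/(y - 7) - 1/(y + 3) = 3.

y = -3.3444 or y = 6.6778

Multiply both sides by (y - 7)(y + 3):
-(y + 3) - (y - 7) = 3(y - 7)(y + 3).
Expand and collect terms: 3y² - 10y - 67 = 0.
By the quadratic formula, y = (10 ± √904) / 6, so y ≈ 6.6778 or y ≈ -3.3444.
Neither value makes a denominator zero (y ≠ 7, y ≠ -3), so both are valid.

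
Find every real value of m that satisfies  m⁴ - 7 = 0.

m = -1.6266 or m = 1.6266

Let u = m². The equation becomes u² - 7 = 0.
By the quadratic formula, u = √(7) or u = -√(7).
m² = √(7) gives m = ±7^(1/4) ≈ ±1.6266.
m² = -√(7) < 0 has no real solution.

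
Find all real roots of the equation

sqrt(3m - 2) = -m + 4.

m = 2

Square both sides: 3m - 2 = (-m + 4)^2.
Expand and rearrange: m^2 - 11m + 18 = 0.
Solving gives m = 9 or m = 2.
Check each candidate in the original equation:
  m = 9: sqrt(25) = 5, while -m + 4 = -5 — extraneous.
  m = 2: sqrt(4) = 2, while -m + 4 = 2 — valid.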